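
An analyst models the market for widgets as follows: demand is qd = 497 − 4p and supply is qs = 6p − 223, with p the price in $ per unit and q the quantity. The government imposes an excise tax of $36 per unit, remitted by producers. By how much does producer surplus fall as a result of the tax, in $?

Producer surplus falls by $2387.52.

Before the tax: set 497 − 4p = 6p − 223 → p* = $72, q* = 209.
With the tax collected from producers, supply shifts: qs = 6(p − 36) − 223.
New equilibrium: buyers pay $93.6, producers receive $57.6, q = 122.6. (Wedge: pb − ps = 36.)
ΔPS is the trapezoid between Q = 122.6 and Q = 209 of height $14.4: ½ · (209 + 122.6) · 14.4 = $2387.52.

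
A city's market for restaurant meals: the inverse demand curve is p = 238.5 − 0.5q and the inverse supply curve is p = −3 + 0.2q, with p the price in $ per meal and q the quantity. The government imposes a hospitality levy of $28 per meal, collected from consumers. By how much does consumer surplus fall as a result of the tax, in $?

Inverting to q(p) form: qd = 477 − 2p; qs = 5p + 15.
Before the tax: set 477 − 2p = 5p + 15 → p* = $66, q* = 345.
With the tax collected from consumers, demand (in seller-price terms) shifts: qd = 477 − 2(p + 28).
New equilibrium: consumers pay $86, suppliers receive $58, q = 305. (Wedge: pb − ps = 28.)
ΔCS is the trapezoid between Q = 305 and Q = 345 of height $20: ½ · (345 + 305) · 20 = $6500.

Consumer surplus falls by $6500.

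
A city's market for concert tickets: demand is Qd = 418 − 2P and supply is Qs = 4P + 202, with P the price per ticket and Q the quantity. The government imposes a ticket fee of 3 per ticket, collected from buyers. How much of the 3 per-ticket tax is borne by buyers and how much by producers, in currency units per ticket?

Before the tax: set 418 − 2P = 4P + 202 → P* = 36, Q* = 346.
With the tax collected from buyers, demand (in seller-price terms) shifts: Qd = 418 − 2(P + 3).
New equilibrium: buyers pay 38, producers receive 35, Q = 342. (Wedge: Pb − Ps = 3.)
Burden on buyers: 2; on producers: 1. (They sum to 3.)
The less price-elastic side of the market bears the larger share of a per-unit tax.

Buyers bear 2 per ticket; producers bear 1 per ticket.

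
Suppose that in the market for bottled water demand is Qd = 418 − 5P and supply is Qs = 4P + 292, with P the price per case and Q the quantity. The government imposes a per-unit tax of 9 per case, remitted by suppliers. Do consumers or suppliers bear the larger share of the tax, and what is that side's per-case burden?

Suppliers bear the larger share: 5 per case.

Before the tax: set 418 − 5P = 4P + 292 → P* = 14, Q* = 348.
With the tax collected from suppliers, supply shifts: Qs = 4(P − 9) + 292.
Solving gives Q = 328 with consumers paying 18 and suppliers receiving 9 (the 9 wedge).
Per-case burden: consumers 4, suppliers 5.
Suppliers take the larger share because supply is less price-elastic here (demand slope 5 vs supply slope 4).
The less price-elastic side of the market bears the larger share of a per-unit tax.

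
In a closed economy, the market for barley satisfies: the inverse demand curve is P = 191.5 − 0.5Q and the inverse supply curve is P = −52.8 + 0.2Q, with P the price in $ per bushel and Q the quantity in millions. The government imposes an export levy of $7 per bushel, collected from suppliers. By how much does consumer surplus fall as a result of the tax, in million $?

Consumer surplus falls by $1720 million.

Rewrite in direct form: Qd = 383 − 2P and Qs = 5P + 264.
Without the tax, 383 − 2P = 5P + 264 gives 7P = 119, so P* = $17 and Q* = 349.
With the tax collected from suppliers, supply shifts: Qs = 5(P − 7) + 264.
Solving gives Q = 339 with buyers paying $22 and suppliers receiving $15 (the $7 wedge).
ΔCS is the trapezoid between Q = 339 and Q = 349 of height $5: ½ · (349 + 339) · 5 = $1720.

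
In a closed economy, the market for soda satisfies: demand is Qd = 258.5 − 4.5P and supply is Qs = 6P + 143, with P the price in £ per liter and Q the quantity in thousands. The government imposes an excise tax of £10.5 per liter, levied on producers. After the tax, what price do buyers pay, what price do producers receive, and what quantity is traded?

Buyers pay £17; producers receive £6.5; quantity = 182.

Without the tax, 258.5 − 4.5P = 6P + 143 gives 10.5P = 115.5, so P* = £11 and Q* = 209.
With the tax collected from producers, supply shifts: Qs = 6(P − 10.5) + 143.
New equilibrium: buyers pay £17, producers receive £6.5, Q = 182. (Wedge: Pb − Ps = 10.5.)
The less price-elastic side of the market bears the larger share of a per-unit tax.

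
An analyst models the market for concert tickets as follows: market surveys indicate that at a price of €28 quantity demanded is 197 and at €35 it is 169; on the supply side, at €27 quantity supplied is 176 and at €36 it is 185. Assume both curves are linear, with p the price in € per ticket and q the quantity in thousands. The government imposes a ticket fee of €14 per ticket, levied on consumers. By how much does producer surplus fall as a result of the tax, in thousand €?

Demand slope: (169 − 197)/(35 − 28) = -4, so qd = 309 − 4p.
Supply slope: (185 − 176)/(36 − 27) = 1, so qs = p + 149.
Before the tax: set 309 − 4p = p + 149 → p* = €32, q* = 181.
With the tax collected from consumers, demand (in seller-price terms) shifts: qd = 309 − 4(p + 14).
New equilibrium: consumers pay €34.8, suppliers receive €20.8, q = 169.8. (Wedge: pb − ps = 14.)
ΔPS is the trapezoid between Q = 169.8 and Q = 181 of height €11.2: ½ · (181 + 169.8) · 11.2 = €1964.48.

Producer surplus falls by €1964.48 thousand.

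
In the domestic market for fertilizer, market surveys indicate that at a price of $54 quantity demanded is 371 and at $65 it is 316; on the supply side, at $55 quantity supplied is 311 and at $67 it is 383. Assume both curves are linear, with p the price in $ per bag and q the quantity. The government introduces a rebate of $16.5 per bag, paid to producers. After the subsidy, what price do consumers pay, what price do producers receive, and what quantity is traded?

Consumers pay $51; producers receive $67.5; quantity = 386.

Demand slope: (316 − 371)/(65 − 54) = -5, so qd = 641 − 5p.
Supply slope: (383 − 311)/(67 − 55) = 6, so qs = 6p − 19.
Without the subsidy, 641 − 5p = 6p − 19 gives 11p = 660, so p* = $60 and q* = 341.
With a per-unit subsidy paid to producers, each receives p + 16.5 per unit sold, so supply becomes qs = 6(p + 16.5) − 19.
Solving gives q = 386 with consumers paying $51 and producers receiving $67.5 (the $16.5 wedge).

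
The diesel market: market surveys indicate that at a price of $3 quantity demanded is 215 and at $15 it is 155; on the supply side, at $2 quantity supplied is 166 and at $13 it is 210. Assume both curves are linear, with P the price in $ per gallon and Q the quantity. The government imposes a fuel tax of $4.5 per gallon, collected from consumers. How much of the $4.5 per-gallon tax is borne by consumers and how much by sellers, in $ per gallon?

Consumers bear $2 per gallon; sellers bear $2.5 per gallon.

Demand slope: (155 − 215)/(15 − 3) = -5, so Qd = 230 − 5P.
Supply slope: (210 − 166)/(13 − 2) = 4, so Qs = 4P + 158.
Before the tax: set 230 − 5P = 4P + 158 → P* = $8, Q* = 190.
With the tax collected from consumers, demand (in seller-price terms) shifts: Qd = 230 − 5(P + 4.5).
Solving gives Q = 180 with consumers paying $10 and sellers receiving $5.5 (the $4.5 wedge).
Burden on consumers: $2; on sellers: $2.5. (They sum to $4.5.)
The less price-elastic side of the market bears the larger share of a per-unit tax.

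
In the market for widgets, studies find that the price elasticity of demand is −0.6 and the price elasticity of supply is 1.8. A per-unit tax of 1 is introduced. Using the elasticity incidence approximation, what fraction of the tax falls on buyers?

Buyers' share ≈ 0.75.

Incidence ratio: buyers' share ≈ εs / (εs + |εd|) = 1.8 / (1.8 + 0.6) = 0.75.
Supply is the more elastic side, so buyers bear the larger share.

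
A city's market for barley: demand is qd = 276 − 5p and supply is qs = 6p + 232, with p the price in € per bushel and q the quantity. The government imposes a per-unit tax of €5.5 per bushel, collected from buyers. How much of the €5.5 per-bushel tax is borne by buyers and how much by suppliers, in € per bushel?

Buyers bear €3 per bushel; suppliers bear €2.5 per bushel.

Without the tax, 276 − 5p = 6p + 232 gives 11p = 44, so p* = €4 and q* = 256.
With the tax collected from buyers, demand (in seller-price terms) shifts: qd = 276 − 5(p + 5.5).
Solving gives q = 241 with buyers paying €7 and suppliers receiving €1.5 (the €5.5 wedge).
Burden on buyers: €3; on suppliers: €2.5. (They sum to €5.5.)
The less price-elastic side of the market bears the larger share of a per-unit tax.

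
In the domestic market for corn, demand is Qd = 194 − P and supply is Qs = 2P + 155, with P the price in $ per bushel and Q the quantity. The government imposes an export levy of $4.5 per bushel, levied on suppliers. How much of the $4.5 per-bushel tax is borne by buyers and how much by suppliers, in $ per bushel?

Buyers bear $3 per bushel; suppliers bear $1.5 per bushel.

Without the tax, 194 − P = 2P + 155 gives 3P = 39, so P* = $13 and Q* = 181.
With the tax collected from suppliers, supply shifts: Qs = 2(P − 4.5) + 155.
New equilibrium: buyers pay $16, suppliers receive $11.5, Q = 178. (Wedge: Pb − Ps = 4.5.)
Burden on buyers: $3; on suppliers: $1.5. (They sum to $4.5.)
The less price-elastic side of the market bears the larger share of a per-unit tax.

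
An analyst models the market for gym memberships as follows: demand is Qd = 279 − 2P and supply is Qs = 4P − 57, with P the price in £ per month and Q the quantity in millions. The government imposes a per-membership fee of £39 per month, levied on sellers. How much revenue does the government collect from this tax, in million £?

Tax revenue = £4485 million.

Before the tax: set 279 − 2P = 4P − 57 → P* = £56, Q* = 167.
With the tax collected from sellers, supply shifts: Qs = 4(P − 39) − 57.
New equilibrium: consumers pay £82, sellers receive £43, Q = 115. (Wedge: Pb − Ps = 39.)
Revenue = t · Q = 39 · 115 = £4485.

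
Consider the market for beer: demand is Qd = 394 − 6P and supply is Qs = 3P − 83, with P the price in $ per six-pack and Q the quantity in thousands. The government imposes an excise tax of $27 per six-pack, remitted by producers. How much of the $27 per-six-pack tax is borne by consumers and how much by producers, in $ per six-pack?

Before the tax: set 394 − 6P = 3P − 83 → P* = $53, Q* = 76.
With the tax collected from producers, supply shifts: Qs = 3(P − 27) − 83.
Solving gives Q = 22 with consumers paying $62 and producers receiving $35 (the $27 wedge).
Burden on consumers: $9; on producers: $18. (They sum to $27.)
The less price-elastic side of the market bears the larger share of a per-unit tax.

Consumers bear $9 per six-pack; producers bear $18 per six-pack.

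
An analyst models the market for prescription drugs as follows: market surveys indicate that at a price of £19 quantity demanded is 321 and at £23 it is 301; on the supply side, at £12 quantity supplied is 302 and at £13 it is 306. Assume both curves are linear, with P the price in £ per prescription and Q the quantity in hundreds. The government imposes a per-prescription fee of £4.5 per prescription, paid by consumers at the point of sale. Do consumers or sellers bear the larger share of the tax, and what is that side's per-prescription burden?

Sellers bear the larger share: £2.5 per prescription.

Demand slope: (301 − 321)/(23 − 19) = -5, so Qd = 416 − 5P.
Supply slope: (306 − 302)/(13 − 12) = 4, so Qs = 4P + 254.
Before the tax: set 416 − 5P = 4P + 254 → P* = £18, Q* = 326.
With the tax collected from consumers, demand (in seller-price terms) shifts: Qd = 416 − 5(P + 4.5).
Solving gives Q = 316 with consumers paying £20 and sellers receiving £15.5 (the £4.5 wedge).
Per-prescription burden: consumers £2, sellers £2.5.
Sellers take the larger share because supply is less price-elastic here (demand slope 5 vs supply slope 4).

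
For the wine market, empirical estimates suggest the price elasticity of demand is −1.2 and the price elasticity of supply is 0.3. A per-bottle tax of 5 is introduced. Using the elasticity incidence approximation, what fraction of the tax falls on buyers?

Incidence ratio: buyers' share ≈ εs / (εs + |εd|) = 0.3 / (0.3 + 1.2) = 0.2.
Supply is the less elastic side, so buyers bear the smaller share.

Buyers' share ≈ 0.2.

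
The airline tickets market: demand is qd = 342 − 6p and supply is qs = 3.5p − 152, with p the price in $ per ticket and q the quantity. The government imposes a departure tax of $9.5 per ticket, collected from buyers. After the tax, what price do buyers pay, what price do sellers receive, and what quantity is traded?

Buyers pay $55.5; sellers receive $46; quantity = 9.

Before the tax: set 342 − 6p = 3.5p − 152 → p* = $52, q* = 30.
With the tax collected from buyers, demand (in seller-price terms) shifts: qd = 342 − 6(p + 9.5).
New equilibrium: buyers pay $55.5, sellers receive $46, q = 9. (Wedge: pb − ps = 9.5.)
The less price-elastic side of the market bears the larger share of a per-unit tax.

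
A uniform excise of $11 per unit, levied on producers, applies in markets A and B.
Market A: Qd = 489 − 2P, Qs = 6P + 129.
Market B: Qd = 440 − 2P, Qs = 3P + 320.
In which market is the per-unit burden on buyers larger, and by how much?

Market A, by $1.65.

Market A: pre-tax P* = $45, Q* = 399; post-tax Q = 382.5; per-unit burden on buyers = $8.25.
Market B: pre-tax P* = $24, Q* = 392; post-tax Q = 378.8; per-unit burden on buyers = $6.6.
Difference: $8.25 vs $6.6 → market A is larger by $1.65.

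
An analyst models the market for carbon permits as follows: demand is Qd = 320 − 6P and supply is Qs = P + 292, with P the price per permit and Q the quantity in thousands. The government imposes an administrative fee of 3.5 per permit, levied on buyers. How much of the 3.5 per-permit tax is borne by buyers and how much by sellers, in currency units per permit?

Before the tax: set 320 − 6P = P + 292 → P* = 4, Q* = 296.
With the tax collected from buyers, demand (in seller-price terms) shifts: Qd = 320 − 6(P + 3.5).
Solving gives Q = 293 with buyers paying 4.5 and sellers receiving 1 (the 3.5 wedge).
Burden on buyers: 0.5; on sellers: 3. (They sum to 3.5.)
The less price-elastic side of the market bears the larger share of a per-unit tax.

Buyers bear 0.5 per permit; sellers bear 3 per permit.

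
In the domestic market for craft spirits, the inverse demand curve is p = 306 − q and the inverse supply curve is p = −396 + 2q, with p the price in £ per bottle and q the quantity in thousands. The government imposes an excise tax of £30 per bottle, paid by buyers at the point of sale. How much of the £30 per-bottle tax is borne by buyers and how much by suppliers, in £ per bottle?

Buyers bear £10 per bottle; suppliers bear £20 per bottle.

Rewrite in direct form: qd = 306 − p and qs = 0.5p + 198.
Without the tax, 306 − p = 0.5p + 198 gives 1.5p = 108, so p* = £72 and q* = 234.
With the tax collected from buyers, demand (in seller-price terms) shifts: qd = 306 − (p + 30).
Solving gives q = 224 with buyers paying £82 and suppliers receiving £52 (the £30 wedge).
Burden on buyers: £10; on suppliers: £20. (They sum to £30.)
The less price-elastic side of the market bears the larger share of a per-unit tax.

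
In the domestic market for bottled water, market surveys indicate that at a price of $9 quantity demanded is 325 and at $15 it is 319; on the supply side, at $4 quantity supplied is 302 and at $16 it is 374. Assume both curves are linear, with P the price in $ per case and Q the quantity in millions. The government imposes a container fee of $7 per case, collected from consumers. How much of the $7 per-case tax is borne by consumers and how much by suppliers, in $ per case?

Demand slope: (319 − 325)/(15 − 9) = -1, so Qd = 334 − P.
Supply slope: (374 − 302)/(16 − 4) = 6, so Qs = 6P + 278.
Without the tax, 334 − P = 6P + 278 gives 7P = 56, so P* = $8 and Q* = 326.
With the tax collected from consumers, demand (in seller-price terms) shifts: Qd = 334 − (P + 7).
Solving gives Q = 320 with consumers paying $14 and suppliers receiving $7 (the $7 wedge).
Burden on consumers: $6; on suppliers: $1. (They sum to $7.)
The less price-elastic side of the market bears the larger share of a per-unit tax.

Consumers bear $6 per case; suppliers bear $1 per case.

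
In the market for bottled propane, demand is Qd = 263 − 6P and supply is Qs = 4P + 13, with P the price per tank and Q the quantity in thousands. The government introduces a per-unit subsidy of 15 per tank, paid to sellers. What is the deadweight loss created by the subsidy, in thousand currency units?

Deadweight loss = 270 thousand.

Before the subsidy: set 263 − 6P = 4P + 13 → P* = 25, Q* = 113.
With a per-unit subsidy paid to sellers, each receives P + 15 per unit sold, so supply becomes Qs = 4(P + 15) + 13.
Solving gives Q = 149 with consumers paying 19 and sellers receiving 34 (the 15 wedge).
Quantity rises by |ΔQ| = |113 − 149| = 36.
DWL = ½ · t · |ΔQ| = ½ · 15 · 36 = 270.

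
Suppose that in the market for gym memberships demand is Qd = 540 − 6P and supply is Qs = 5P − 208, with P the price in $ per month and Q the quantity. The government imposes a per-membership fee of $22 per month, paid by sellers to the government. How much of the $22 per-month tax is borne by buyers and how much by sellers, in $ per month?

Buyers bear $10 per month; sellers bear $12 per month.

Before the tax: set 540 − 6P = 5P − 208 → P* = $68, Q* = 132.
With the tax collected from sellers, supply shifts: Qs = 5(P − 22) − 208.
Solving gives Q = 72 with buyers paying $78 and sellers receiving $56 (the $22 wedge).
Burden on buyers: $10; on sellers: $12. (They sum to $22.)
The less price-elastic side of the market bears the larger share of a per-unit tax.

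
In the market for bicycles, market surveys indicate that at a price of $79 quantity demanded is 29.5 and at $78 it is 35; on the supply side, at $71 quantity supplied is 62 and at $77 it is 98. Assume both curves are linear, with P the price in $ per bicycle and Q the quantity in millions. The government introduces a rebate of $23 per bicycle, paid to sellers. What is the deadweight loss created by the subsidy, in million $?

Deadweight loss = $759 million.

Demand slope: (35 − 29.5)/(78 − 79) = -5.5, so Qd = 464 − 5.5P.
Supply slope: (98 − 62)/(77 − 71) = 6, so Qs = 6P − 364.
Before the subsidy: set 464 − 5.5P = 6P − 364 → P* = $72, Q* = 68.
With a per-unit subsidy paid to sellers, each receives P + 23 per unit sold, so supply becomes Qs = 6(P + 23) − 364.
New equilibrium: consumers pay $60, sellers receive $83, Q = 134. (Wedge: Pb − Ps = −23.)
Quantity rises by |ΔQ| = |68 − 134| = 66.
DWL = ½ · t · |ΔQ| = ½ · 23 · 66 = $759.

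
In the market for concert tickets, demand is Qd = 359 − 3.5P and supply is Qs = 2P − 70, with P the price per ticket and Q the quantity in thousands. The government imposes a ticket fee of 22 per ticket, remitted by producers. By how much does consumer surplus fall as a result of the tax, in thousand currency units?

Without the tax, 359 − 3.5P = 2P − 70 gives 5.5P = 429, so P* = 78 and Q* = 86.
With the tax collected from producers, supply shifts: Qs = 2(P − 22) − 70.
Solving gives Q = 58 with buyers paying 86 and producers receiving 64 (the 22 wedge).
ΔCS is the trapezoid between Q = 58 and Q = 86 of height 8: ½ · (86 + 58) · 8 = 576.

Consumer surplus falls by 576 thousand.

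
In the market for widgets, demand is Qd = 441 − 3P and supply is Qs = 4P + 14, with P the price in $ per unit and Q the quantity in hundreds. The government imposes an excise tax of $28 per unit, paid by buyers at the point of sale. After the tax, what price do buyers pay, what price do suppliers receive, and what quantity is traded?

Buyers pay $77; suppliers receive $49; quantity = 210.

Before the tax: set 441 − 3P = 4P + 14 → P* = $61, Q* = 258.
With the tax collected from buyers, demand (in seller-price terms) shifts: Qd = 441 − 3(P + 28).
New equilibrium: buyers pay $77, suppliers receive $49, Q = 210. (Wedge: Pb − Ps = 28.)
The less price-elastic side of the market bears the larger share of a per-unit tax.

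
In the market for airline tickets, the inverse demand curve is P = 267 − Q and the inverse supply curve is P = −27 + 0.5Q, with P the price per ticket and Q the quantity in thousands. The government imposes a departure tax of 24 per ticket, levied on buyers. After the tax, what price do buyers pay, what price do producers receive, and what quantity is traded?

Rewrite in direct form: Qd = 267 − P and Qs = 2P + 54.
Without the tax, 267 − P = 2P + 54 gives 3P = 213, so P* = 71 and Q* = 196.
With the tax collected from buyers, demand (in seller-price terms) shifts: Qd = 267 − (P + 24).
Solving gives Q = 180 with buyers paying 87 and producers receiving 63 (the 24 wedge).
The less price-elastic side of the market bears the larger share of a per-unit tax.

Buyers pay 87; producers receive 63; quantity = 180.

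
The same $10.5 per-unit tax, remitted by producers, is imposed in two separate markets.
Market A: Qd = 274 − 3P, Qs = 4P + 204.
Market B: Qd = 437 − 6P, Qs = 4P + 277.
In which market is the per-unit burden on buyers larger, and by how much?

Market A: pre-tax P* = $10, Q* = 244; post-tax Q = 226; per-unit burden on buyers = $6.
Market B: pre-tax P* = $16, Q* = 341; post-tax Q = 315.8; per-unit burden on buyers = $4.2.
Difference: $6 vs $4.2 → market A is larger by $1.8.

Market A, by $1.8.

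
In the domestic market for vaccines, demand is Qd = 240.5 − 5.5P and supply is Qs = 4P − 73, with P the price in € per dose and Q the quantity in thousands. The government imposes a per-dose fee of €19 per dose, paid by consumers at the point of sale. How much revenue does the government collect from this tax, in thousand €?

Tax revenue = €285 thousand.

Without the tax, 240.5 − 5.5P = 4P − 73 gives 9.5P = 313.5, so P* = €33 and Q* = 59.
With the tax collected from consumers, demand (in seller-price terms) shifts: Qd = 240.5 − 5.5(P + 19).
Solving gives Q = 15 with consumers paying €41 and producers receiving €22 (the €19 wedge).
Revenue = t · Q = 19 · 15 = €285.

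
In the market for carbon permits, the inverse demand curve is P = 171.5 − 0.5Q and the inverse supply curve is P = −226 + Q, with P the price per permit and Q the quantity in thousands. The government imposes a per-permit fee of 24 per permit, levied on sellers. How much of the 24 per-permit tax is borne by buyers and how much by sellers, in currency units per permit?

Buyers bear 8 per permit; sellers bear 16 per permit.

Inverting to Q(P) form: Qd = 343 − 2P; Qs = P + 226.
Without the tax, 343 − 2P = P + 226 gives 3P = 117, so P* = 39 and Q* = 265.
With the tax collected from sellers, supply shifts: Qs = (P − 24) + 226.
Solving gives Q = 249 with buyers paying 47 and sellers receiving 23 (the 24 wedge).
Burden on buyers: 8; on sellers: 16. (They sum to 24.)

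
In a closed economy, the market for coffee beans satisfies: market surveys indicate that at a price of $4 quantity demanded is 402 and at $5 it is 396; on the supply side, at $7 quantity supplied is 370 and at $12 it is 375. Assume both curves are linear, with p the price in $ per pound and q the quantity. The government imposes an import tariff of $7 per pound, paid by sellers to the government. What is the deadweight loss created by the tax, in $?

Demand slope: (396 − 402)/(5 − 4) = -6, so qd = 426 − 6p.
Supply slope: (375 − 370)/(12 − 7) = 1, so qs = p + 363.
Before the tax: set 426 − 6p = p + 363 → p* = $9, q* = 372.
With the tax collected from sellers, supply shifts: qs = (p − 7) + 363.
Solving gives q = 366 with consumers paying $10 and sellers receiving $3 (the $7 wedge).
Quantity falls by |ΔQ| = |372 − 366| = 6.
DWL = ½ · t · |ΔQ| = ½ · 7 · 6 = $21.

Deadweight loss = $21.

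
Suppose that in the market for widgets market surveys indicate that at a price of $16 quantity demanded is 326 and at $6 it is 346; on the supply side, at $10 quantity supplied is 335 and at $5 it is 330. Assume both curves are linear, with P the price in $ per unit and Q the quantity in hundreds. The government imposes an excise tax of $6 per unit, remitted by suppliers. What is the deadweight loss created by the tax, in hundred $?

Demand slope: (346 − 326)/(6 − 16) = -2, so Qd = 358 − 2P.
Supply slope: (330 − 335)/(5 − 10) = 1, so Qs = P + 325.
Without the tax, 358 − 2P = P + 325 gives 3P = 33, so P* = $11 and Q* = 336.
With the tax collected from suppliers, supply shifts: Qs = (P − 6) + 325.
Solving gives Q = 332 with consumers paying $13 and suppliers receiving $7 (the $6 wedge).
Quantity falls by |ΔQ| = |336 − 332| = 4.
DWL = ½ · t · |ΔQ| = ½ · 6 · 4 = $12.

Deadweight loss = $12 hundred.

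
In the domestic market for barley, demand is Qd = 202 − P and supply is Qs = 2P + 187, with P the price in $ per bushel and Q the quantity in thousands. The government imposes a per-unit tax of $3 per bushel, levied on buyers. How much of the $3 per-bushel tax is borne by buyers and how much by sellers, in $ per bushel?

Without the tax, 202 − P = 2P + 187 gives 3P = 15, so P* = $5 and Q* = 197.
With the tax collected from buyers, demand (in seller-price terms) shifts: Qd = 202 − (P + 3).
New equilibrium: buyers pay $7, sellers receive $4, Q = 195. (Wedge: Pb − Ps = 3.)
Burden on buyers: $2; on sellers: $1. (They sum to $3.)
The less price-elastic side of the market bears the larger share of a per-unit tax.

Buyers bear $2 per bushel; sellers bear $1 per bushel.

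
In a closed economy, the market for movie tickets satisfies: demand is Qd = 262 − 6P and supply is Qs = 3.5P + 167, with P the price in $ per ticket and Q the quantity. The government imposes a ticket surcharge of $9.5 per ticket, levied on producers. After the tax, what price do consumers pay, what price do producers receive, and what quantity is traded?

Before the tax: set 262 − 6P = 3.5P + 167 → P* = $10, Q* = 202.
With the tax collected from producers, supply shifts: Qs = 3.5(P − 9.5) + 167.
New equilibrium: consumers pay $13.5, producers receive $4, Q = 181. (Wedge: Pb − Ps = 9.5.)

Consumers pay $13.5; producers receive $4; quantity = 181.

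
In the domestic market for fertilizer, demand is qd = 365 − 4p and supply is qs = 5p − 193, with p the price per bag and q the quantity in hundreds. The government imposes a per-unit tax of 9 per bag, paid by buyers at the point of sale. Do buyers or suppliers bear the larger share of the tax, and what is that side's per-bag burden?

Before the tax: set 365 − 4p = 5p − 193 → p* = 62, q* = 117.
With the tax collected from buyers, demand (in seller-price terms) shifts: qd = 365 − 4(p + 9).
Solving gives q = 97 with buyers paying 67 and suppliers receiving 58 (the 9 wedge).
Per-bag burden: buyers 5, suppliers 4.
Buyers take the larger share because demand is less price-elastic here (demand slope 4 vs supply slope 5).
The less price-elastic side of the market bears the larger share of a per-unit tax.

Buyers bear the larger share: 5 per bag.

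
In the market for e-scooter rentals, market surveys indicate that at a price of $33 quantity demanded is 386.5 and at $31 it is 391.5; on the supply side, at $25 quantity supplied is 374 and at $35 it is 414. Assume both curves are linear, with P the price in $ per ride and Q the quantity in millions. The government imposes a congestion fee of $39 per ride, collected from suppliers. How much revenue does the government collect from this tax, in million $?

Demand slope: (391.5 − 386.5)/(31 − 33) = -2.5, so Qd = 469 − 2.5P.
Supply slope: (414 − 374)/(35 − 25) = 4, so Qs = 4P + 274.
Without the tax, 469 − 2.5P = 4P + 274 gives 6.5P = 195, so P* = $30 and Q* = 394.
With the tax collected from suppliers, supply shifts: Qs = 4(P − 39) + 274.
New equilibrium: buyers pay $54, suppliers receive $15, Q = 334. (Wedge: Pb − Ps = 39.)
Revenue = t · Q = 39 · 334 = $13026.

Tax revenue = $13026 million.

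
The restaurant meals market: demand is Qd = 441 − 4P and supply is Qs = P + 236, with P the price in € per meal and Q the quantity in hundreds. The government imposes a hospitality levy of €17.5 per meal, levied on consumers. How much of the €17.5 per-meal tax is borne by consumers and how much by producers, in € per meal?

Without the tax, 441 − 4P = P + 236 gives 5P = 205, so P* = €41 and Q* = 277.
With the tax collected from consumers, demand (in seller-price terms) shifts: Qd = 441 − 4(P + 17.5).
Solving gives Q = 263 with consumers paying €44.5 and producers receiving €27 (the €17.5 wedge).
Burden on consumers: €3.5; on producers: €14. (They sum to €17.5.)

Consumers bear €3.5 per meal; producers bear €14 per meal.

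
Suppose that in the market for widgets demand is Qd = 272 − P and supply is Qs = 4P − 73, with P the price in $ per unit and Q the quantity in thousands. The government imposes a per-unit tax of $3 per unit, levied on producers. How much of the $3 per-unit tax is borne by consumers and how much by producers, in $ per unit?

Consumers bear $2.4 per unit; producers bear $0.6 per unit.

Without the tax, 272 − P = 4P − 73 gives 5P = 345, so P* = $69 and Q* = 203.
With the tax collected from producers, supply shifts: Qs = 4(P − 3) − 73.
New equilibrium: consumers pay $71.4, producers receive $68.4, Q = 200.6. (Wedge: Pb − Ps = 3.)
Burden on consumers: $2.4; on producers: $0.6. (They sum to $3.)
The less price-elastic side of the market bears the larger share of a per-unit tax.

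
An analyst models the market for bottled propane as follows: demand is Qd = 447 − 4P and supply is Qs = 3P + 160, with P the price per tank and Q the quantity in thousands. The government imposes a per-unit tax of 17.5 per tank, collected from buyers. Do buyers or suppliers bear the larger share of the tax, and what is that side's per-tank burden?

Suppliers bear the larger share: 10 per tank.

Before the tax: set 447 − 4P = 3P + 160 → P* = 41, Q* = 283.
With the tax collected from buyers, demand (in seller-price terms) shifts: Qd = 447 − 4(P + 17.5).
New equilibrium: buyers pay 48.5, suppliers receive 31, Q = 253. (Wedge: Pb − Ps = 17.5.)
Per-tank burden: buyers 7.5, suppliers 10.
Suppliers take the larger share because supply is less price-elastic here (demand slope 4 vs supply slope 3).
The less price-elastic side of the market bears the larger share of a per-unit tax.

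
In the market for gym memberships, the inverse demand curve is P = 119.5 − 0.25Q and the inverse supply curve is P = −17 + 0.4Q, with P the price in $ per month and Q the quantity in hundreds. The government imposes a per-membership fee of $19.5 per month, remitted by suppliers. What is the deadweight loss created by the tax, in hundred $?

Rewrite in direct form: Qd = 478 − 4P and Qs = 2.5P + 42.5.
Without the tax, 478 − 4P = 2.5P + 42.5 gives 6.5P = 435.5, so P* = $67 and Q* = 210.
With the tax collected from suppliers, supply shifts: Qs = 2.5(P − 19.5) + 42.5.
New equilibrium: consumers pay $74.5, suppliers receive $55, Q = 180. (Wedge: Pb − Ps = 19.5.)
Quantity falls by |ΔQ| = |210 − 180| = 30.
DWL = ½ · t · |ΔQ| = ½ · 19.5 · 30 = $292.5.

Deadweight loss = $292.5 hundred.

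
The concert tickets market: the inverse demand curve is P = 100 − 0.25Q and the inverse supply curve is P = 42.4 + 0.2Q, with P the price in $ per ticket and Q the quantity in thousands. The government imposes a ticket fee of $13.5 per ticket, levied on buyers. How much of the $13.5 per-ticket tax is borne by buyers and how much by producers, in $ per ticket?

Buyers bear $7.5 per ticket; producers bear $6 per ticket.

Inverting to Q(P) form: Qd = 400 − 4P; Qs = 5P − 212.
Before the tax: set 400 − 4P = 5P − 212 → P* = $68, Q* = 128.
With the tax collected from buyers, demand (in seller-price terms) shifts: Qd = 400 − 4(P + 13.5).
Solving gives Q = 98 with buyers paying $75.5 and producers receiving $62 (the $13.5 wedge).
Burden on buyers: $7.5; on producers: $6. (They sum to $13.5.)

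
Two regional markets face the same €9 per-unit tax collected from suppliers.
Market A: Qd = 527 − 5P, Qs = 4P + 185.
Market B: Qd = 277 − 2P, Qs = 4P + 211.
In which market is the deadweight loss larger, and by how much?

Market A: pre-tax P* = €38, Q* = 337; post-tax Q = 317; deadweight loss = €90.
Market B: pre-tax P* = €11, Q* = 255; post-tax Q = 243; deadweight loss = €54.
Difference: €90 vs €54 → market A is larger by €36.

Market A, by €36.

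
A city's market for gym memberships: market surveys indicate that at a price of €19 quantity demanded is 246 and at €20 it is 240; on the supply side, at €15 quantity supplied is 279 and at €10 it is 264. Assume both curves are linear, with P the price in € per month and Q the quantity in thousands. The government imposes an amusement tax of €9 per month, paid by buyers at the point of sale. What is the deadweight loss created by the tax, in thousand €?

Deadweight loss = €81 thousand.

Demand slope: (240 − 246)/(20 − 19) = -6, so Qd = 360 − 6P.
Supply slope: (264 − 279)/(10 − 15) = 3, so Qs = 3P + 234.
Without the tax, 360 − 6P = 3P + 234 gives 9P = 126, so P* = €14 and Q* = 276.
With the tax collected from buyers, demand (in seller-price terms) shifts: Qd = 360 − 6(P + 9).
Solving gives Q = 258 with buyers paying €17 and producers receiving €8 (the €9 wedge).
Quantity falls by |ΔQ| = |276 − 258| = 18.
DWL = ½ · t · |ΔQ| = ½ · 9 · 18 = €81.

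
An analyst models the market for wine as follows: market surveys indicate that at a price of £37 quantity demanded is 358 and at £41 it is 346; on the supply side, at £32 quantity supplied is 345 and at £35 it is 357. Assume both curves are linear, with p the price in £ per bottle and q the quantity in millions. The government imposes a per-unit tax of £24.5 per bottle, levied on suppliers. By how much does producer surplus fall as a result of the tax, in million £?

Demand slope: (346 − 358)/(41 − 37) = -3, so qd = 469 − 3p.
Supply slope: (357 − 345)/(35 − 32) = 4, so qs = 4p + 217.
Without the tax, 469 − 3p = 4p + 217 gives 7p = 252, so p* = £36 and q* = 361.
With the tax collected from suppliers, supply shifts: qs = 4(p − 24.5) + 217.
New equilibrium: consumers pay £50, suppliers receive £25.5, q = 319. (Wedge: pb − ps = 24.5.)
ΔPS is the trapezoid between Q = 319 and Q = 361 of height £10.5: ½ · (361 + 319) · 10.5 = £3570.

Producer surplus falls by £3570 million.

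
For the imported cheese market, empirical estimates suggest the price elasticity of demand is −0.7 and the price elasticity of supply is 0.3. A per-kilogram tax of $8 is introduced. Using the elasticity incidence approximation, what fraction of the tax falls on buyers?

Buyers' share ≈ 0.3.

Incidence ratio: buyers' share ≈ εs / (εs + |εd|) = 0.3 / (0.3 + 0.7) = 0.3.
Supply is the less elastic side, so buyers bear the smaller share.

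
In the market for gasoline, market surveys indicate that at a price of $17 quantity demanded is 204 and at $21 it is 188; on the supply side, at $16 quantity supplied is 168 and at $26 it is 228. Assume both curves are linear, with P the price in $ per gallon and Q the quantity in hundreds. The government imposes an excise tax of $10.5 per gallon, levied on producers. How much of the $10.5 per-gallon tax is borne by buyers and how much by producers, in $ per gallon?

Demand slope: (188 − 204)/(21 − 17) = -4, so Qd = 272 − 4P.
Supply slope: (228 − 168)/(26 − 16) = 6, so Qs = 6P + 72.
Before the tax: set 272 − 4P = 6P + 72 → P* = $20, Q* = 192.
With the tax collected from producers, supply shifts: Qs = 6(P − 10.5) + 72.
Solving gives Q = 166.8 with buyers paying $26.3 and producers receiving $15.8 (the $10.5 wedge).
Burden on buyers: $6.3; on producers: $4.2. (They sum to $10.5.)
The less price-elastic side of the market bears the larger share of a per-unit tax.

Buyers bear $6.3 per gallon; producers bear $4.2 per gallon.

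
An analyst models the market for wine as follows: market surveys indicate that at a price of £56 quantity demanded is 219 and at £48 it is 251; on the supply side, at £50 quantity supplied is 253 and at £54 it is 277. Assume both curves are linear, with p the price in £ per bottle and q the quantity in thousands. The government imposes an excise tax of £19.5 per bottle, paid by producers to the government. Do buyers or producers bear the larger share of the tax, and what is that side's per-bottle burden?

Buyers bear the larger share: £11.7 per bottle.

Demand slope: (251 − 219)/(48 − 56) = -4, so qd = 443 − 4p.
Supply slope: (277 − 253)/(54 − 50) = 6, so qs = 6p − 47.
Without the tax, 443 − 4p = 6p − 47 gives 10p = 490, so p* = £49 and q* = 247.
With the tax collected from producers, supply shifts: qs = 6(p − 19.5) − 47.
New equilibrium: buyers pay £60.7, producers receive £41.2, q = 200.2. (Wedge: pb − ps = 19.5.)
Per-bottle burden: buyers £11.7, producers £7.8.
Buyers take the larger share because demand is less price-elastic here (demand slope 4 vs supply slope 6).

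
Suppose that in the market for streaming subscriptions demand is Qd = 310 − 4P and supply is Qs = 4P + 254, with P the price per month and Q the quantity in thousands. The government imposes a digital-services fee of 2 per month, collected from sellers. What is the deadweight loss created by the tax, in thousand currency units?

Deadweight loss = 4 thousand.

Without the tax, 310 − 4P = 4P + 254 gives 8P = 56, so P* = 7 and Q* = 282.
With the tax collected from sellers, supply shifts: Qs = 4(P − 2) + 254.
Solving gives Q = 278 with buyers paying 8 and sellers receiving 6 (the 2 wedge).
Quantity falls by |ΔQ| = |282 − 278| = 4.
DWL = ½ · t · |ΔQ| = ½ · 2 · 4 = 4.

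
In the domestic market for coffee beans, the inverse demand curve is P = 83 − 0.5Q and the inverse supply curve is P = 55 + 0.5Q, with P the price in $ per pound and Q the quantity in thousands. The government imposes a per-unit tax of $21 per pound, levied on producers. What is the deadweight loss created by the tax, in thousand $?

Inverting to Q(P) form: Qd = 166 − 2P; Qs = 2P − 110.
Without the tax, 166 − 2P = 2P − 110 gives 4P = 276, so P* = $69 and Q* = 28.
With the tax collected from producers, supply shifts: Qs = 2(P − 21) − 110.
New equilibrium: buyers pay $79.5, producers receive $58.5, Q = 7. (Wedge: Pb − Ps = 21.)
Quantity falls by |ΔQ| = |28 − 7| = 21.
DWL = ½ · t · |ΔQ| = ½ · 21 · 21 = $220.5.

Deadweight loss = $220.5 thousand.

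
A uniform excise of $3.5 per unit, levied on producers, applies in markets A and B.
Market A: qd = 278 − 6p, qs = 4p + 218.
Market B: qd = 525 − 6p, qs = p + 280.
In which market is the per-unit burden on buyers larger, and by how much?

Market A, by $0.9.

Market A: pre-tax p* = $6, q* = 242; post-tax q = 233.6; per-unit burden on buyers = $1.4.
Market B: pre-tax p* = $35, q* = 315; post-tax q = 312; per-unit burden on buyers = $0.5.
Difference: $1.4 vs $0.5 → market A is larger by $0.9.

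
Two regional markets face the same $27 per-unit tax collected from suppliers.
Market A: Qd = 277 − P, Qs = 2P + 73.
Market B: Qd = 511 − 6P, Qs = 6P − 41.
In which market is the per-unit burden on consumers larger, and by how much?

Market A: pre-tax P* = $68, Q* = 209; post-tax Q = 191; per-unit burden on consumers = $18.
Market B: pre-tax P* = $46, Q* = 235; post-tax Q = 154; per-unit burden on consumers = $13.5.
Difference: $18 vs $13.5 → market A is larger by $4.5.

Market A, by $4.5.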